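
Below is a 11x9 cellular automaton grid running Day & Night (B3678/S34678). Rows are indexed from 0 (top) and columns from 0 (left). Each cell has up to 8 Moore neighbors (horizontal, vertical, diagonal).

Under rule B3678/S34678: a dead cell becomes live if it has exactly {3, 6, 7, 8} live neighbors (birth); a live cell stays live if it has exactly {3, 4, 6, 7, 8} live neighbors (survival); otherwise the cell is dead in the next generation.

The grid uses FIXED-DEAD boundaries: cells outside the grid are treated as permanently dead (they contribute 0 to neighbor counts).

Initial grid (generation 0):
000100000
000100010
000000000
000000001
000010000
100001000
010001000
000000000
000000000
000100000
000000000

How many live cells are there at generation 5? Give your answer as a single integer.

Simulating step by step:
Generation 0 (given above): 10 live cells
Generation 1: 1 live cells
000000000
000000000
000000000
000000000
000000000
000010000
000000000
000000000
000000000
000000000
000000000
Generation 2: 0 live cells
000000000
000000000
000000000
000000000
000000000
000000000
000000000
000000000
000000000
000000000
000000000
Generation 3: 0 live cells
000000000
000000000
000000000
000000000
000000000
000000000
000000000
000000000
000000000
000000000
000000000
Generation 4: 0 live cells
000000000
000000000
000000000
000000000
000000000
000000000
000000000
000000000
000000000
000000000
000000000
Generation 5: 0 live cells
000000000
000000000
000000000
000000000
000000000
000000000
000000000
000000000
000000000
000000000
000000000
Population at generation 5: 0

Answer: 0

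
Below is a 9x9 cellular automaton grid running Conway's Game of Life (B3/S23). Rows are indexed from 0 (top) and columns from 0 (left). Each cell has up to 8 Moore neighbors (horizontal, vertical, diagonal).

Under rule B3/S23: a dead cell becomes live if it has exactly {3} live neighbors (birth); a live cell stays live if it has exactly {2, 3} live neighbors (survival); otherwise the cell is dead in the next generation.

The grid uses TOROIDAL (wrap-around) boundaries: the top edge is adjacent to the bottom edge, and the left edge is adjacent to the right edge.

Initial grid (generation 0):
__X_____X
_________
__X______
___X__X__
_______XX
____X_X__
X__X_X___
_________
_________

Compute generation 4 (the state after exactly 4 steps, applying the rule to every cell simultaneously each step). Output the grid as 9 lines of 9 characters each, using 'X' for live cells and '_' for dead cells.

Answer: _________
_________
_________
_________
_________
_________
_________
_________
_________

Derivation:
Simulating step by step:
Generation 0 (given above): 12 live cells
Generation 1: 11 live cells
_________
_________
_________
_______X_
_____XXX_
____XXXXX
____XX___
_________
_________
Generation 2: 5 live cells
_________
_________
_________
_______X_
____X____
________X
____X__X_
_________
_________
Generation 3: 0 live cells
_________
_________
_________
_________
_________
_________
_________
_________
_________
Generation 4: 0 live cells
(generation 4 grid is the final answer)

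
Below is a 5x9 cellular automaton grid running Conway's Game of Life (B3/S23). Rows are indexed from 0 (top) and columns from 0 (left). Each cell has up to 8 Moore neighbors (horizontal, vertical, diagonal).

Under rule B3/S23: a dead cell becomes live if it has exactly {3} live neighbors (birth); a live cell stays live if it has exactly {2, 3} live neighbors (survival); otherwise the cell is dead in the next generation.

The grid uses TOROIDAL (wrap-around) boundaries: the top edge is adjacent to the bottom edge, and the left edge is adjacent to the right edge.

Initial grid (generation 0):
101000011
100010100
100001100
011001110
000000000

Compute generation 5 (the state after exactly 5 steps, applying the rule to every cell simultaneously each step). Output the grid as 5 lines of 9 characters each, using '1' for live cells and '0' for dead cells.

Answer: 100000111
110000000
001000111
011001001
000001011

Derivation:
Simulating step by step:
Generation 0 (given above): 15 live cells
Generation 1: 14 live cells
110000011
100000100
100010001
010001010
101000000
Generation 2: 11 live cells
000000010
000000000
110001111
010000000
001000110
Generation 3: 13 live cells
000000110
100000000
110000111
011001000
000000110
Generation 4: 14 live cells
000000111
110000000
001000111
011001000
000001010
Generation 5: 17 live cells
(generation 5 grid is the final answer)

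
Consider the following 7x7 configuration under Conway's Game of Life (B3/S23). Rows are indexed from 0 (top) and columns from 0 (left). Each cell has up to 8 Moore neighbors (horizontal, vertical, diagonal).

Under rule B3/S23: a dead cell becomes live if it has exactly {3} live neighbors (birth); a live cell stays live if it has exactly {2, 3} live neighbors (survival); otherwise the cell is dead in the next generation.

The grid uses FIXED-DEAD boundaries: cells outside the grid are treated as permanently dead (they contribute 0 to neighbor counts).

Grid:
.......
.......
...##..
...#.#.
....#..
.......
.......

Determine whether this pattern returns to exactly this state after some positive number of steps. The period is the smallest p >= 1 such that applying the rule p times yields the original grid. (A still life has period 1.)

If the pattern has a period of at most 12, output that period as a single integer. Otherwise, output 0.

Simulating and comparing each generation to the original:
Gen 0 (original, given above): 5 live cells
Gen 1: 5 live cells, MATCHES original -> period = 1

Answer: 1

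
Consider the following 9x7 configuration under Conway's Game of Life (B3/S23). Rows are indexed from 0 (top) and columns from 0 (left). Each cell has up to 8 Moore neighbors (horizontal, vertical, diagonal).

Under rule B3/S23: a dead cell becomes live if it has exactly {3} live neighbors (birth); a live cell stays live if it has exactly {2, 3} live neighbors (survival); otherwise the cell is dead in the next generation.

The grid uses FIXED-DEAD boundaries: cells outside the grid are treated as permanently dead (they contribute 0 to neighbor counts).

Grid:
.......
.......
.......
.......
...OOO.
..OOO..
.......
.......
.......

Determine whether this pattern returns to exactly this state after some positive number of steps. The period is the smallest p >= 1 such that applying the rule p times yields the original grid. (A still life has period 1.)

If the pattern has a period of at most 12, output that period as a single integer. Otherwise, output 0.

Simulating and comparing each generation to the original:
Gen 0 (original, given above): 6 live cells
Gen 1: 6 live cells, differs from original
Gen 2: 6 live cells, MATCHES original -> period = 2

Answer: 2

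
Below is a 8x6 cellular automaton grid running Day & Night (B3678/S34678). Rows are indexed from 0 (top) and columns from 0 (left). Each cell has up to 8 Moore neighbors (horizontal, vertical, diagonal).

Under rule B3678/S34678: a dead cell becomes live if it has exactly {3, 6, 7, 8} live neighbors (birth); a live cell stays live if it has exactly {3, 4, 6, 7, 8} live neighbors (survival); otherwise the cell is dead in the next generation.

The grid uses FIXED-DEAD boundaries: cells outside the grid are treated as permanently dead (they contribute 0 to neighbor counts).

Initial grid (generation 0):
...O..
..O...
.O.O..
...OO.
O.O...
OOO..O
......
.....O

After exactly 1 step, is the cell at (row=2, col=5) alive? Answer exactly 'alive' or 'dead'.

Simulating step by step:
Generation 0 (given above): 13 live cells
Generation 1: 10 live cells
......
..OO..
...OO.
.O.O..
..O.O.
.O....
.O....
......

Cell (2,5) at generation 1: 0 -> dead

Answer: dead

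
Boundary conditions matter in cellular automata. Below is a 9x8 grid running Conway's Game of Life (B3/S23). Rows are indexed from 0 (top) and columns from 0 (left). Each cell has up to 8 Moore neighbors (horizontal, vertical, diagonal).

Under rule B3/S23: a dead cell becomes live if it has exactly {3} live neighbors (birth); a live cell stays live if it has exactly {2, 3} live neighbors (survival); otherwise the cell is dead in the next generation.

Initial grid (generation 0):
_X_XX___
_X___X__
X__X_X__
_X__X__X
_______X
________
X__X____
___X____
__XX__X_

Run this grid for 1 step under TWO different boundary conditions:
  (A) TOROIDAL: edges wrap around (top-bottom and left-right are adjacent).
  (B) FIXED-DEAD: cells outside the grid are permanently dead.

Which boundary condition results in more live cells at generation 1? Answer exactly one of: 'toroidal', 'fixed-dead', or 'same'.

Under TOROIDAL boundary, generation 1:
_X_XXX__
XX_X_X__
XXX__XX_
____X_XX
X_______
________
________
___XX___
________
Population = 19

Under FIXED-DEAD boundary, generation 1:
__X_X___
XX_X_X__
XXX__XX_
____X_X_
________
________
________
___XX___
__XX____
Population = 17

Comparison: toroidal=19, fixed-dead=17 -> toroidal

Answer: toroidal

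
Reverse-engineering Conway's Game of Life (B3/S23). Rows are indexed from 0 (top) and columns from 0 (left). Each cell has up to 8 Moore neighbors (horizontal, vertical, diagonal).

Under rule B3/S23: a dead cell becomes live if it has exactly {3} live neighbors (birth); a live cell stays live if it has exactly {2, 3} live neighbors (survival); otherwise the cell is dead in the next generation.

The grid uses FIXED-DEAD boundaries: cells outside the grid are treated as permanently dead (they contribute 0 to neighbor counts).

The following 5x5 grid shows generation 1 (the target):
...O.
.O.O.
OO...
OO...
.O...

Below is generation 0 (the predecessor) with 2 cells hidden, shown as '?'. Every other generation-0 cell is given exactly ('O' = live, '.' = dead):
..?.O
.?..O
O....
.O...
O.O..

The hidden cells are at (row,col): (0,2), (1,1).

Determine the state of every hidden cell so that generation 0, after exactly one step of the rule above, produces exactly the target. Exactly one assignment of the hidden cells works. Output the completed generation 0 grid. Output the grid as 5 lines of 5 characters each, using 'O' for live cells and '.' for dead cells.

Answer: ..O.O
.O..O
O....
.O...
O.O..

Derivation:
Hidden generation-0 cells (in order): (0,2), (1,1).
A hidden cell only influences target cells in its own 3x3 neighborhood. Try each of the 2^2 = 4 assignments, step the completed generation 0 forward once under B3/S23, and compare with the target:
  (0,2)=. (1,1)=. -> step gives (0,3)='.' but target has 'O' -> reject
  (0,2)=. (1,1)=O -> step gives (0,3)='.' but target has 'O' -> reject
  (0,2)=O (1,1)=. -> step gives (1,1)='.' but target has 'O' -> reject
  (0,2)=O (1,1)=O -> step reproduces the target at every cell -> ACCEPT
Unique solution: (0,2)=live, (1,1)=live.
Check: live-neighbor counts of every cell in the completed generation 0:
12131
22231
23211
33210
13110
Applying B3/S23 to generation 0 with these counts gives:
...O.
.O.O.
OO...
OO...
.O...
which matches the target exactly.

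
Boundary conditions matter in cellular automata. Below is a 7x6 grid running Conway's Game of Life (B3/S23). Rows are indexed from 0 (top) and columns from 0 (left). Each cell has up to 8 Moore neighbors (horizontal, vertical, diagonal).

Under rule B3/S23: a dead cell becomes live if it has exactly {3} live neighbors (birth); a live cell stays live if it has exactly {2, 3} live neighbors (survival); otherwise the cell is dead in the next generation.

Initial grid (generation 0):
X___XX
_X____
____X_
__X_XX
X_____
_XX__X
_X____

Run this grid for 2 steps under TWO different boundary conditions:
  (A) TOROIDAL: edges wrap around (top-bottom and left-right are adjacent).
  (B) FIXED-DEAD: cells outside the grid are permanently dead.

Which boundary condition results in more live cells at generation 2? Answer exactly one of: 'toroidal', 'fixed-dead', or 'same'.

Under TOROIDAL boundary, generation 2:
__XXX_
_X_X__
X_____
X_____
X_____
X___XX
___X_X
Population = 13

Under FIXED-DEAD boundary, generation 2:
______
___X_X
______
______
_____X
X___X_
X_X___
Population = 7

Comparison: toroidal=13, fixed-dead=7 -> toroidal

Answer: toroidal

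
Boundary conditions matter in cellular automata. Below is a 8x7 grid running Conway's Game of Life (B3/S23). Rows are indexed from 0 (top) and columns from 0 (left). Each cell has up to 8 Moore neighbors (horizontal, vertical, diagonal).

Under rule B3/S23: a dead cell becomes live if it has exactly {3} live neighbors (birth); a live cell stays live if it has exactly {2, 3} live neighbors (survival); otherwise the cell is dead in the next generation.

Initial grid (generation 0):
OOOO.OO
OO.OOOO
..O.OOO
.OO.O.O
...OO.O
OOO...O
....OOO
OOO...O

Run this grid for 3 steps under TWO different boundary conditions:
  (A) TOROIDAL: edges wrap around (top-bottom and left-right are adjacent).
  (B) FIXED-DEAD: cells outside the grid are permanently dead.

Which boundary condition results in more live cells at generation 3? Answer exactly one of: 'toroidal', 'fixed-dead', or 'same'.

Answer: fixed-dead

Derivation:
Under TOROIDAL boundary, generation 3:
.......
.......
.......
....O.O
..OO..O
..OOO..
..OO...
.......
Population = 10

Under FIXED-DEAD boundary, generation 3:
.......
OO.....
.......
OO.....
O..OOOO
OO.OO.O
.O...OO
.......
Population = 17

Comparison: toroidal=10, fixed-dead=17 -> fixed-dead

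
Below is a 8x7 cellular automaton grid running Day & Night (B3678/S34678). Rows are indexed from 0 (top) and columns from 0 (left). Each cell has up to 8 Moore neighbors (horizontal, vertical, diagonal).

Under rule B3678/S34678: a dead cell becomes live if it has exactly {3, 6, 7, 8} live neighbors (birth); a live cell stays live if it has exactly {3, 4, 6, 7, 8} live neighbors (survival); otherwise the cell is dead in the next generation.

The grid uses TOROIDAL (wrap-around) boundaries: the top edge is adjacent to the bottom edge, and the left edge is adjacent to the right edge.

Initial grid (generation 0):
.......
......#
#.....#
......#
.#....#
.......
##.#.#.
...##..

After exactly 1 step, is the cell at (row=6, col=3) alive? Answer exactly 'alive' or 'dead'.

Simulating step by step:
Generation 0 (given above): 12 live cells
Generation 1: 13 live cells
.......
#......
#....##
.....##
#......
.##...#
..#....
..#.#..

Cell (6,3) at generation 1: 0 -> dead

Answer: dead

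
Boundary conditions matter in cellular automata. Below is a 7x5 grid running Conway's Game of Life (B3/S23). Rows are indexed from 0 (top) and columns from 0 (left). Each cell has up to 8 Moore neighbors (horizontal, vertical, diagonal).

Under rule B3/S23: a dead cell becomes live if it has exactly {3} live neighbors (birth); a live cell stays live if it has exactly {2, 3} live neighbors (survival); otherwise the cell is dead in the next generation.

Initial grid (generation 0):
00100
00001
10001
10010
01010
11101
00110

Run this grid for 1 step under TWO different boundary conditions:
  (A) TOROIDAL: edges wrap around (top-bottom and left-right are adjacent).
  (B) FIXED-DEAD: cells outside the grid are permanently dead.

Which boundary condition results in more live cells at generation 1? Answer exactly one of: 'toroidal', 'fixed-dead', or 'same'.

Under TOROIDAL boundary, generation 1:
00100
10011
10010
11110
00010
10001
10001
Population = 15

Under FIXED-DEAD boundary, generation 1:
00000
00010
00011
11111
00011
10001
00110
Population = 14

Comparison: toroidal=15, fixed-dead=14 -> toroidal

Answer: toroidal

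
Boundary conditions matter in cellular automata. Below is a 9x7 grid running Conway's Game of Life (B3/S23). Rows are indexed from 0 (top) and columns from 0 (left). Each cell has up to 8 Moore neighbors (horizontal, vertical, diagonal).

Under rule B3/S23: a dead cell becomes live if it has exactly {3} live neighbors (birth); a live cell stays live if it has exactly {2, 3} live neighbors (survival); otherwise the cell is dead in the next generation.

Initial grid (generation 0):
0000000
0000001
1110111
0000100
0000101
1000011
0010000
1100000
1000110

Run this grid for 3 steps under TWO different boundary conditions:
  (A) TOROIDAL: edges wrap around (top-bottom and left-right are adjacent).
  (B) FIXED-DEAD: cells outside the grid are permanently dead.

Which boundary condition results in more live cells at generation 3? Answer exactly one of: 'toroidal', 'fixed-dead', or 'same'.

Under TOROIDAL boundary, generation 3:
1100000
0100100
0000100
0100100
1111110
1100111
0100010
0110000
0110000
Population = 24

Under FIXED-DEAD boundary, generation 3:
0000000
0111110
0100101
0110101
0001101
0000011
0000000
0000000
0000000
Population = 17

Comparison: toroidal=24, fixed-dead=17 -> toroidal

Answer: toroidal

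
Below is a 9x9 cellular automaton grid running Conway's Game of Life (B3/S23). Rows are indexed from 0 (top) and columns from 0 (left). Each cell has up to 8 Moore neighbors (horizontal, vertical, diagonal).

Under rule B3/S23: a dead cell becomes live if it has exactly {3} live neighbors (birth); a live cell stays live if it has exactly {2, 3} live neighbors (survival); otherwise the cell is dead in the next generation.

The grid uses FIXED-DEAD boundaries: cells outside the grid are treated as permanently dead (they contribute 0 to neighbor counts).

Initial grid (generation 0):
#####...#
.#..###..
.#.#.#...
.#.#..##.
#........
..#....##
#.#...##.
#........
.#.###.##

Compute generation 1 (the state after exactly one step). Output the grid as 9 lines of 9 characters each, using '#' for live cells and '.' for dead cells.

Answer: #####....
......#..
##.#...#.
##..#.#..
.##...#.#
......###
......###
#.####..#
....#....

Derivation:
Simulating step by step:
Generation 0 (given above): 32 live cells
Generation 1: 31 live cells
(generation 1 grid is the final answer)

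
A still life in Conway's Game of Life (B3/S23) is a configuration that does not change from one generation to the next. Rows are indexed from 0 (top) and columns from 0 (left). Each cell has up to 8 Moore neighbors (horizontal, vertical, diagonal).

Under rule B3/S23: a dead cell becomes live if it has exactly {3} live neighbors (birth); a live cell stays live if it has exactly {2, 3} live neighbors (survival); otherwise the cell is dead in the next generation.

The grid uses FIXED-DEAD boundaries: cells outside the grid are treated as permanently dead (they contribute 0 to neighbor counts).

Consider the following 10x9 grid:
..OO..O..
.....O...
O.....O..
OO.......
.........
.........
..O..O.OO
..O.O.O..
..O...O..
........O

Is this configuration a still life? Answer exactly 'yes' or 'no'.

Compute generation 1 and compare to generation 0 (given above):
Generation 1:
.........
.....OO..
OO.......
OO.......
.........
.........
...O.OOO.
.OO...O..
...O.O.O.
.........
Cell (0,2) differs: gen0=1 vs gen1=0 -> NOT a still life.

Answer: no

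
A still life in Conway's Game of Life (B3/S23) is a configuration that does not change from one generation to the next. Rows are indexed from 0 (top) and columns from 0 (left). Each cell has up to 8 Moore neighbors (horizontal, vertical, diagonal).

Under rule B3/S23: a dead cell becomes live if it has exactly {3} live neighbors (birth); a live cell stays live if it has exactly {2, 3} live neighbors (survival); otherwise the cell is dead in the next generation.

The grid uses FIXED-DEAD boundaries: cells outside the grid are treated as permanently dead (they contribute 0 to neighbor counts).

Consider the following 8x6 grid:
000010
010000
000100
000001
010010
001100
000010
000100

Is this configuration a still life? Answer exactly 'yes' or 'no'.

Answer: no

Derivation:
Compute generation 1 and compare to generation 0 (given above):
Generation 1:
000000
000000
000000
000010
001110
001110
001010
000000
Cell (0,4) differs: gen0=1 vs gen1=0 -> NOT a still life.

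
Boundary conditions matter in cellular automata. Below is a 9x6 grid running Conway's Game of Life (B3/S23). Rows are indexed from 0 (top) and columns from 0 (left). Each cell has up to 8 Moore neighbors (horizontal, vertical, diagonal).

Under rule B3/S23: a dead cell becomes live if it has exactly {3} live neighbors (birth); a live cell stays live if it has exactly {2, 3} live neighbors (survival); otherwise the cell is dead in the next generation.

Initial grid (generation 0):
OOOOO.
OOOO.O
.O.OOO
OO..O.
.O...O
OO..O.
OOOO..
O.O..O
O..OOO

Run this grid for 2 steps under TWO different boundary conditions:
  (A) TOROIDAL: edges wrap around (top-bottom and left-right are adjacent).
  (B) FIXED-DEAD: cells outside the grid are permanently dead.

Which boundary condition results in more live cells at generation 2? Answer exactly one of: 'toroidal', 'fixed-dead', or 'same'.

Under TOROIDAL boundary, generation 2:
......
......
......
..OO..
..O.O.
..O..O
...OO.
......
......
Population = 8

Under FIXED-DEAD boundary, generation 2:
......
....OO
....O.
.OOO.O
.OO..O
..O...
...O.O
..O..O
....OO
Population = 17

Comparison: toroidal=8, fixed-dead=17 -> fixed-dead

Answer: fixed-dead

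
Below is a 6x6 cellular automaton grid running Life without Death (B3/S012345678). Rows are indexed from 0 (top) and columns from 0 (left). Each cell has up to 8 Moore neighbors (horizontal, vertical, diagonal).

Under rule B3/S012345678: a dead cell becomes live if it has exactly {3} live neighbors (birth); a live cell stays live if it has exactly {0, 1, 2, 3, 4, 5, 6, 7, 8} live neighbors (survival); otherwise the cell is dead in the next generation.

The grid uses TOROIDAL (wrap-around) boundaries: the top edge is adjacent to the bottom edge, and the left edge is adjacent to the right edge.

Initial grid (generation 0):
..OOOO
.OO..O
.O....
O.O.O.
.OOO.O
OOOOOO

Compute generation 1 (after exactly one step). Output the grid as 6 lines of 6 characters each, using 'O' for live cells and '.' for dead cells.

Answer: ..OOOO
.OO..O
.O.O.O
O.O.OO
.OOO.O
OOOOOO

Derivation:
Simulating step by step:
Generation 0 (given above): 21 live cells
Generation 1: 24 live cells
(generation 1 grid is the final answer)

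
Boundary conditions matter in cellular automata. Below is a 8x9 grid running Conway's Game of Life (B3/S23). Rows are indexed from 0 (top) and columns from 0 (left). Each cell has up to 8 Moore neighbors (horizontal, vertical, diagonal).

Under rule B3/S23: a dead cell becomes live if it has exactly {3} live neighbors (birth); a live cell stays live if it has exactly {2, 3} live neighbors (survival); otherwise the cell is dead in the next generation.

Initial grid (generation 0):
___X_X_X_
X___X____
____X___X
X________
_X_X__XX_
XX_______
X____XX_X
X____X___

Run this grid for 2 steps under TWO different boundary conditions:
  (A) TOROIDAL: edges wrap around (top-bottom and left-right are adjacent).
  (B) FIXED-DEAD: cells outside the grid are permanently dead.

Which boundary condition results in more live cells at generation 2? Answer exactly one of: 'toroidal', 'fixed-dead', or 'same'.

Under TOROIDAL boundary, generation 2:
X_______X
____XXX_X
____X____
_______X_
__X____XX
_XX__XXX_
XX__XX_XX
X___X____
Population = 24

Under FIXED-DEAD boundary, generation 2:
___XXX___
___XXX___
____X____
_________
X_X______
X_X__XX__
X___X____
_____XX__
Population = 17

Comparison: toroidal=24, fixed-dead=17 -> toroidal

Answer: toroidal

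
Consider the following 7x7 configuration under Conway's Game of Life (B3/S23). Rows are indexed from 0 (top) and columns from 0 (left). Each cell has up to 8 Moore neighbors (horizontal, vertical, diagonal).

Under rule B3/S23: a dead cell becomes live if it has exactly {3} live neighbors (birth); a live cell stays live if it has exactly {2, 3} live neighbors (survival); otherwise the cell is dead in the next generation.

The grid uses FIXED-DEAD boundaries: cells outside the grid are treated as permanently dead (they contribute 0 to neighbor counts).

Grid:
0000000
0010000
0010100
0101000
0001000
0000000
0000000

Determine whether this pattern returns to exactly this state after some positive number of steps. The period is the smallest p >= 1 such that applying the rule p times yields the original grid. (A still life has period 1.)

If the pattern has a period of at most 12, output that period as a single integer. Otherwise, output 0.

Answer: 2

Derivation:
Simulating and comparing each generation to the original:
Gen 0 (original, given above): 6 live cells
Gen 1: 6 live cells, differs from original
Gen 2: 6 live cells, MATCHES original -> period = 2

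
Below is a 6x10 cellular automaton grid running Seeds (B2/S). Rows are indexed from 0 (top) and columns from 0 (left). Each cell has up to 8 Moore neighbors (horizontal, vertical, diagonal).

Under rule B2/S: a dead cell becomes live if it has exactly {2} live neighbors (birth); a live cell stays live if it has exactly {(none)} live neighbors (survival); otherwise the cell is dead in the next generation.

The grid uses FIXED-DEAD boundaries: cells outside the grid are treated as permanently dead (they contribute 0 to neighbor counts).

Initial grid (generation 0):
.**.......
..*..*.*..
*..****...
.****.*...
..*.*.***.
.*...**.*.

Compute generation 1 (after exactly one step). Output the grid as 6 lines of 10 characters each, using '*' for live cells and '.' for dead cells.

Answer: ...*..*...
*.........
..........
*.......*.
*........*
..***....*

Derivation:
Simulating step by step:
Generation 0 (given above): 24 live cells
Generation 1: 11 live cells
(generation 1 grid is the final answer)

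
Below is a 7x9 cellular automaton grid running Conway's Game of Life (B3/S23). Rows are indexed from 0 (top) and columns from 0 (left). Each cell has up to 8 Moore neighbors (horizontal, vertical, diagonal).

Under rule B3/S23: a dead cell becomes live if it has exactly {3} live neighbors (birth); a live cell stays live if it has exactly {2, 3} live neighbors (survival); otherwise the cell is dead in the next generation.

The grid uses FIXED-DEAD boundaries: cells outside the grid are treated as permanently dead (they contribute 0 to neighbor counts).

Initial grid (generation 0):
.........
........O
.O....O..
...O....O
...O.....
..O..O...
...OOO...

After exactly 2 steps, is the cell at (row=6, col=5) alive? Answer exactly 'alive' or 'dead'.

Simulating step by step:
Generation 0 (given above): 11 live cells
Generation 1: 10 live cells
.........
.........
.......O.
..O......
..OOO....
..O..O...
...OOO...
Generation 2: 9 live cells
.........
.........
.........
..O......
.OO.O....
..O..O...
...OOO...

Cell (6,5) at generation 2: 1 -> alive

Answer: alive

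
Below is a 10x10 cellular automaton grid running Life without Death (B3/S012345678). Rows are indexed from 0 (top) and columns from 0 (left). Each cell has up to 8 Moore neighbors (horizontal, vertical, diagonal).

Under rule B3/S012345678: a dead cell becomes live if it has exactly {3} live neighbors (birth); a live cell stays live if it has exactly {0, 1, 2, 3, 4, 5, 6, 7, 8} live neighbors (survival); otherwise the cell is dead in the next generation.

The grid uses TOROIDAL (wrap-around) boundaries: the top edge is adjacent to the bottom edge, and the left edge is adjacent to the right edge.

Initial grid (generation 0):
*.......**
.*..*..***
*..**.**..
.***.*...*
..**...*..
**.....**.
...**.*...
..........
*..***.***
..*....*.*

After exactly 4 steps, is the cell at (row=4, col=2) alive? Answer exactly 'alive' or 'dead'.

Simulating step by step:
Generation 0 (given above): 38 live cells
Generation 1: 60 live cells
**......**
.*.*******
*..**.**..
****.*.***
..***.**.*
**..*.***.
...**.**..
......****
*..*******
.****.**.*
Generation 2: 64 live cells
**......**
.*.*******
*..**.**..
****.*.***
..***.**.*
**..*.****
*..**.**..
*.....****
**.*******
.****.**.*
Generation 3: 65 live cells
**......**
.*.*******
*..**.**..
****.*.***
..***.**.*
**..*.****
*..**.**..
*.*...****
**.*******
.****.**.*
Generation 4: 66 live cells
**......**
.*.*******
*..**.**..
****.*.***
..***.**.*
**..*.****
*.***.**..
*.*...****
**.*******
.****.**.*

Cell (4,2) at generation 4: 1 -> alive

Answer: alive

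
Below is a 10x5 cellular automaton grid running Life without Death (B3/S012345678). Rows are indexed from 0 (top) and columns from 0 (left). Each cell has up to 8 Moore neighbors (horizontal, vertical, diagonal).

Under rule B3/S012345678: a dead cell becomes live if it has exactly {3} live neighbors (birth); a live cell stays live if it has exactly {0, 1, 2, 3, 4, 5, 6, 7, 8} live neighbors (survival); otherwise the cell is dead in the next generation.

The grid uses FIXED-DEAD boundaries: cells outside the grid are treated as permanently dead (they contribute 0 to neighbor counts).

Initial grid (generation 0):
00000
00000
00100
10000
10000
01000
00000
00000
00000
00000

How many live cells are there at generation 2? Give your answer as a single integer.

Simulating step by step:
Generation 0 (given above): 4 live cells
Generation 1: 6 live cells
00000
00000
00100
11000
11000
01000
00000
00000
00000
00000
Generation 2: 10 live cells
00000
00000
01100
11100
11100
11000
00000
00000
00000
00000
Population at generation 2: 10

Answer: 10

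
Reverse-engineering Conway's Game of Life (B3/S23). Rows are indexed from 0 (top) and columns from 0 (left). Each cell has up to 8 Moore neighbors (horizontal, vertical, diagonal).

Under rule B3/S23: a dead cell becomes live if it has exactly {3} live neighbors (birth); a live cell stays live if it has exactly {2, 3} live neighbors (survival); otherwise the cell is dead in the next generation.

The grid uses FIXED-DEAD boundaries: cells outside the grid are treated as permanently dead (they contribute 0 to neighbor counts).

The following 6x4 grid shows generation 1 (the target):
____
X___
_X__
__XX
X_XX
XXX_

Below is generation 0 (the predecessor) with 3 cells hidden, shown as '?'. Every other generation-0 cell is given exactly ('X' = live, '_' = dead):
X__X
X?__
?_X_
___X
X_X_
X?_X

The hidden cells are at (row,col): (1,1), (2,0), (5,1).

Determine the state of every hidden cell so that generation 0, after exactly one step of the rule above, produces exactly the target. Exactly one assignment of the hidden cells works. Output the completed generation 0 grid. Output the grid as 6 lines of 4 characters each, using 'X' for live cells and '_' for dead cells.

Hidden generation-0 cells (in order): (1,1), (2,0), (5,1).
A hidden cell only influences target cells in its own 3x3 neighborhood. Try each of the 2^3 = 8 assignments, step the completed generation 0 forward once under B3/S23, and compare with the target:
  (1,1)=_ (2,0)=_ (5,1)=_ -> step gives (1,0)='_' but target has 'X' -> reject
  (1,1)=_ (2,0)=_ (5,1)=X -> step gives (1,0)='_' but target has 'X' -> reject
  (1,1)=_ (2,0)=X (5,1)=_ -> step gives (4,0)='_' but target has 'X' -> reject
  (1,1)=_ (2,0)=X (5,1)=X -> step reproduces the target at every cell -> ACCEPT
  (1,1)=X (2,0)=_ (5,1)=_ -> step gives (0,0)='X' but target has '_' -> reject
  (1,1)=X (2,0)=_ (5,1)=X -> step gives (0,0)='X' but target has '_' -> reject
  (1,1)=X (2,0)=X (5,1)=_ -> step gives (0,0)='X' but target has '_' -> reject
  (1,1)=X (2,0)=X (5,1)=X -> step gives (0,0)='X' but target has '_' -> reject
Unique solution: (1,1)=dead, (2,0)=live, (5,1)=live.
Check: live-neighbor counts of every cell in the completed generation 0:
1210
2422
1312
2432
2433
2331
Applying B3/S23 to generation 0 with these counts gives:
____
X___
_X__
__XX
X_XX
XXX_
which matches the target exactly.

Answer: X__X
X___
X_X_
___X
X_X_
XX_X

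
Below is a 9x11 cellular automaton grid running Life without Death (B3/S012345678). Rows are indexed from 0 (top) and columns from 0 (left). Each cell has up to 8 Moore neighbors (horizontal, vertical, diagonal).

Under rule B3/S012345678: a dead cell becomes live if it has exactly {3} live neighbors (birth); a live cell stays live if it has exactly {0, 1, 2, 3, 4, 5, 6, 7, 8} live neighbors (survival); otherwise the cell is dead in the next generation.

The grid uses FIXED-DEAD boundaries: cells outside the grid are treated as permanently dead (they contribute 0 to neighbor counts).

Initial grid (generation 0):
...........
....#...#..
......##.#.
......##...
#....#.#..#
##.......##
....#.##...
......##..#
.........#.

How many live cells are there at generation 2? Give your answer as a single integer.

Simulating step by step:
Generation 0 (given above): 22 live cells
Generation 1: 37 live cells
...........
....#..##..
.....###.#.
.....###...
##...#.####
##...#.####
....#######
.....####.#
.........#.
Generation 2: 46 live cells
...........
....##.##..
....####.#.
....####..#
##..##.####
##...#.####
....#######
....#####.#
......####.
Population at generation 2: 46

Answer: 46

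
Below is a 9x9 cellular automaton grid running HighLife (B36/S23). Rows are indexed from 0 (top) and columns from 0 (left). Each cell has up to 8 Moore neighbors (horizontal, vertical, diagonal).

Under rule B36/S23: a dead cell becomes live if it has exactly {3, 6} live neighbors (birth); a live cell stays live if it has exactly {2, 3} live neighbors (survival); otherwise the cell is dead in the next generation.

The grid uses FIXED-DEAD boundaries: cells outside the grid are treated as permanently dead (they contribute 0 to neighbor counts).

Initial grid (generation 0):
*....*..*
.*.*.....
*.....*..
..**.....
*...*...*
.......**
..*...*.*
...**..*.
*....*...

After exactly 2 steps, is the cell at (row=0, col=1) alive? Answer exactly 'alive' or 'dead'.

Answer: dead

Derivation:
Simulating step by step:
Generation 0 (given above): 22 live cells
Generation 1: 19 live cells
.........
**.......
.*.*.....
.*.*.....
...*...**
........*
...*..*.*
...*****.
....*....
Generation 2: 19 live cells
.........
***......
.*.......
...**....
..*....**
........*
...*..*.*
...*..**.
...**.*..

Cell (0,1) at generation 2: 0 -> dead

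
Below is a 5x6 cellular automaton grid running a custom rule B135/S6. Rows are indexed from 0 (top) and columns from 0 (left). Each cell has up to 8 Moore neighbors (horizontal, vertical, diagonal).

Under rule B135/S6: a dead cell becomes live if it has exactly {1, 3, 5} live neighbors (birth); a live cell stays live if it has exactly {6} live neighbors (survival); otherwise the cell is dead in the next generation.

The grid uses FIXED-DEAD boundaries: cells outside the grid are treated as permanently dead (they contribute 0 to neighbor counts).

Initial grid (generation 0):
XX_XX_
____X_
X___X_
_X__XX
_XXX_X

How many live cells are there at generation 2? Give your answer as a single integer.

Answer: 9

Derivation:
Simulating step by step:
Generation 0 (given above): 14 live cells
Generation 1: 6 live cells
______
XX___X
__XX__
X_____
______
Generation 2: 9 live cells
__X_XX
__X___
X____X
____X_
XX____
Population at generation 2: 9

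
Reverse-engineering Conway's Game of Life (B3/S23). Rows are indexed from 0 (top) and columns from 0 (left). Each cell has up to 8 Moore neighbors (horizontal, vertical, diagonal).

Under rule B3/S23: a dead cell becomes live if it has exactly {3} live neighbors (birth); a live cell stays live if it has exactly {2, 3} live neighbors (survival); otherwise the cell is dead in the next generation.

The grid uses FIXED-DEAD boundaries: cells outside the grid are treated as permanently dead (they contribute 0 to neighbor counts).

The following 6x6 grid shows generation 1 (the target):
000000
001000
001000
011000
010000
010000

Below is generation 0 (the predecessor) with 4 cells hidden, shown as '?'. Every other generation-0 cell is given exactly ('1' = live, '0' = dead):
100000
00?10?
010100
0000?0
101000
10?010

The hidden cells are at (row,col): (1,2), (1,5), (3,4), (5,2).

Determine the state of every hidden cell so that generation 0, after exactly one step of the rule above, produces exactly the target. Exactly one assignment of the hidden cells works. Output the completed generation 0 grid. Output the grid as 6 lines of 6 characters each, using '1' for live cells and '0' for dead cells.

Hidden generation-0 cells (in order): (1,2), (1,5), (3,4), (5,2).
A hidden cell only influences target cells in its own 3x3 neighborhood. Try each of the 2^4 = 16 assignments, step the completed generation 0 forward once under B3/S23, and compare with the target:
  (1,2)=0 (1,5)=0 (3,4)=0 (5,2)=0 -> step reproduces the target at every cell -> ACCEPT
  (1,2)=0 (1,5)=0 (3,4)=0 (5,2)=1 -> step gives (4,1)='0' but target has '1' -> reject
  (1,2)=0 (1,5)=0 (3,4)=1 (5,2)=0 -> step gives (2,3)='1' but target has '0' -> reject
  (1,2)=0 (1,5)=0 (3,4)=1 (5,2)=1 -> step gives (2,3)='1' but target has '0' -> reject
  (1,2)=0 (1,5)=1 (3,4)=0 (5,2)=0 -> step gives (1,4)='1' but target has '0' -> reject
  (1,2)=0 (1,5)=1 (3,4)=0 (5,2)=1 -> step gives (1,4)='1' but target has '0' -> reject
  (1,2)=0 (1,5)=1 (3,4)=1 (5,2)=0 -> step gives (1,4)='1' but target has '0' -> reject
  (1,2)=0 (1,5)=1 (3,4)=1 (5,2)=1 -> step gives (1,4)='1' but target has '0' -> reject
  (1,2)=1 (1,5)=0 (3,4)=0 (5,2)=0 -> step gives (1,1)='1' but target has '0' -> reject
  (1,2)=1 (1,5)=0 (3,4)=0 (5,2)=1 -> step gives (1,1)='1' but target has '0' -> reject
  (1,2)=1 (1,5)=0 (3,4)=1 (5,2)=0 -> step gives (1,1)='1' but target has '0' -> reject
  (1,2)=1 (1,5)=0 (3,4)=1 (5,2)=1 -> step gives (1,1)='1' but target has '0' -> reject
  (1,2)=1 (1,5)=1 (3,4)=0 (5,2)=0 -> step gives (1,1)='1' but target has '0' -> reject
  (1,2)=1 (1,5)=1 (3,4)=0 (5,2)=1 -> step gives (1,1)='1' but target has '0' -> reject
  (1,2)=1 (1,5)=1 (3,4)=1 (5,2)=0 -> step gives (1,1)='1' but target has '0' -> reject
  (1,2)=1 (1,5)=1 (3,4)=1 (5,2)=1 -> step gives (1,1)='1' but target has '0' -> reject
Unique solution: (1,2)=dead, (1,5)=dead, (3,4)=dead, (5,2)=dead.
Check: live-neighbor counts of every cell in the completed generation 0:
011110
223120
103120
233210
130211
131201
Applying B3/S23 to generation 0 with these counts gives:
000000
001000
001000
011000
010000
010000
which matches the target exactly.

Answer: 100000
000100
010100
000000
101000
100010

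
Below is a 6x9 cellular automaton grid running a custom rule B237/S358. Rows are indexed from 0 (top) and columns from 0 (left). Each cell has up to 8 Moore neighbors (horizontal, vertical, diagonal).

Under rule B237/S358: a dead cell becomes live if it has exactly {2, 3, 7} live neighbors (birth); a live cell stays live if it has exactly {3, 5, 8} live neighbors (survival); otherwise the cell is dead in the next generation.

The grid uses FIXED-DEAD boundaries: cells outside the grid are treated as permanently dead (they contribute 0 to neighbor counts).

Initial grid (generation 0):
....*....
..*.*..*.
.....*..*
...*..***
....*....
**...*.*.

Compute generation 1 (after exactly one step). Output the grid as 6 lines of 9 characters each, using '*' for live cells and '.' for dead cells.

Answer: ...*.*...
...*.**.*
..***...*
....**.*.
****.*..*
....*.*..

Derivation:
Simulating step by step:
Generation 0 (given above): 15 live cells
Generation 1: 21 live cells
(generation 1 grid is the final answer)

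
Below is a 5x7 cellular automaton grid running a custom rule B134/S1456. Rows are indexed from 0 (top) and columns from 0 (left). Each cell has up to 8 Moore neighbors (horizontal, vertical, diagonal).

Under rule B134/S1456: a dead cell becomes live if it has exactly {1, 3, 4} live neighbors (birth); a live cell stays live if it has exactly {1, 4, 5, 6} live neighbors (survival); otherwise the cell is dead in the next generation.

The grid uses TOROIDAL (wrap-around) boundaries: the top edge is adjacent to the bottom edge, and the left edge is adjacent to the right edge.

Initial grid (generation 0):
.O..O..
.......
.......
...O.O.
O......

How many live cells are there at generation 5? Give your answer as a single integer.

Answer: 23

Derivation:
Simulating step by step:
Generation 0 (given above): 5 live cells
Generation 1: 20 live cells
.OOO.OO
OOOOOO.
..OO.OO
OOO....
O...O..
Generation 2: 22 live cells
.OOO.OO
OO.OOO.
..OO..O
.O.OOOO
O..O.OO
Generation 3: 23 live cells
.OOO.OO
OO.OOO.
.OOO..O
...OOOO
OO.O.OO
Generation 4: 22 live cells
.OOO.OO
OO.OOO.
..OO..O
.O.OOOO
O..O.OO
Generation 5: 23 live cells
.OOO.OO
OO.OOO.
.OOO..O
...OOOO
OO.O.OO
Population at generation 5: 23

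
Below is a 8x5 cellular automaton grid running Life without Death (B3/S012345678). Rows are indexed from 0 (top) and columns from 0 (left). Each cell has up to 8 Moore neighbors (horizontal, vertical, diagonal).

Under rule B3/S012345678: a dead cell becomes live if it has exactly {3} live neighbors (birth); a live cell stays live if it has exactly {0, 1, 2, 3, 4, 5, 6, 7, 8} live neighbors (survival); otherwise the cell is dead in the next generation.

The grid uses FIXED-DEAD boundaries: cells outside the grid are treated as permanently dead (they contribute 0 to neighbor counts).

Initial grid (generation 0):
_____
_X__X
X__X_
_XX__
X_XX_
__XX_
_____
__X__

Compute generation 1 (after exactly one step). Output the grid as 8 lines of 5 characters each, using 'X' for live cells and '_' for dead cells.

Answer: _____
_X__X
X__X_
XXX__
X_XX_
_XXX_
__XX_
__X__

Derivation:
Simulating step by step:
Generation 0 (given above): 12 live cells
Generation 1: 16 live cells
(generation 1 grid is the final answer)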